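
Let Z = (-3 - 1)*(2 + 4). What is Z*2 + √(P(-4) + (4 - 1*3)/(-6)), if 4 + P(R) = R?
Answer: -48 + 7*I*√6/6 ≈ -48.0 + 2.8577*I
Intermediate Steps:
P(R) = -4 + R
Z = -24 (Z = -4*6 = -24)
Z*2 + √(P(-4) + (4 - 1*3)/(-6)) = -24*2 + √((-4 - 4) + (4 - 1*3)/(-6)) = -48 + √(-8 + (4 - 3)*(-⅙)) = -48 + √(-8 + 1*(-⅙)) = -48 + √(-8 - ⅙) = -48 + √(-49/6) = -48 + 7*I*√6/6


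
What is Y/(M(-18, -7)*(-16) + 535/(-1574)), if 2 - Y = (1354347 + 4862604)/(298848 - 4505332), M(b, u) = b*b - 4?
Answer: -11513746253/16950900123430 ≈ -0.00067924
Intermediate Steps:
M(b, u) = -4 + b² (M(b, u) = b² - 4 = -4 + b²)
Y = 14629919/4206484 (Y = 2 - (1354347 + 4862604)/(298848 - 4505332) = 2 - 6216951/(-4206484) = 2 - 6216951*(-1)/4206484 = 2 - 1*(-6216951/4206484) = 2 + 6216951/4206484 = 14629919/4206484 ≈ 3.4779)
Y/(M(-18, -7)*(-16) + 535/(-1574)) = 14629919/(4206484*((-4 + (-18)²)*(-16) + 535/(-1574))) = 14629919/(4206484*((-4 + 324)*(-16) + 535*(-1/1574))) = 14629919/(4206484*(320*(-16) - 535/1574)) = 14629919/(4206484*(-5120 - 535/1574)) = 14629919/(4206484*(-8059415/1574)) = (14629919/4206484)*(-1574/8059415) = -11513746253/16950900123430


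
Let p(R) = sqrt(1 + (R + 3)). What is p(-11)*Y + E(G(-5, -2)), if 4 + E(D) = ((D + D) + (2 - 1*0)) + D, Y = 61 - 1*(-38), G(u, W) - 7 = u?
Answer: 4 + 99*I*sqrt(7) ≈ 4.0 + 261.93*I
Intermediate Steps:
G(u, W) = 7 + u
p(R) = sqrt(4 + R) (p(R) = sqrt(1 + (3 + R)) = sqrt(4 + R))
Y = 99 (Y = 61 + 38 = 99)
E(D) = -2 + 3*D (E(D) = -4 + (((D + D) + (2 - 1*0)) + D) = -4 + ((2*D + (2 + 0)) + D) = -4 + ((2*D + 2) + D) = -4 + ((2 + 2*D) + D) = -4 + (2 + 3*D) = -2 + 3*D)
p(-11)*Y + E(G(-5, -2)) = sqrt(4 - 11)*99 + (-2 + 3*(7 - 5)) = sqrt(-7)*99 + (-2 + 3*2) = (I*sqrt(7))*99 + (-2 + 6) = 99*I*sqrt(7) + 4 = 4 + 99*I*sqrt(7)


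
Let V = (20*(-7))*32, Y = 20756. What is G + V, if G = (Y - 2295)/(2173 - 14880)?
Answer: -56945821/12707 ≈ -4481.5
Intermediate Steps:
G = -18461/12707 (G = (20756 - 2295)/(2173 - 14880) = 18461/(-12707) = 18461*(-1/12707) = -18461/12707 ≈ -1.4528)
V = -4480 (V = -140*32 = -4480)
G + V = -18461/12707 - 4480 = -56945821/12707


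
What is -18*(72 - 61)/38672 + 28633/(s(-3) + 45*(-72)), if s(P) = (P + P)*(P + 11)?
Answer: -252725/29004 ≈ -8.7135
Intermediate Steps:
s(P) = 2*P*(11 + P) (s(P) = (2*P)*(11 + P) = 2*P*(11 + P))
-18*(72 - 61)/38672 + 28633/(s(-3) + 45*(-72)) = -18*(72 - 61)/38672 + 28633/(2*(-3)*(11 - 3) + 45*(-72)) = -18*11*(1/38672) + 28633/(2*(-3)*8 - 3240) = -198*1/38672 + 28633/(-48 - 3240) = -99/19336 + 28633/(-3288) = -99/19336 + 28633*(-1/3288) = -99/19336 - 209/24 = -252725/29004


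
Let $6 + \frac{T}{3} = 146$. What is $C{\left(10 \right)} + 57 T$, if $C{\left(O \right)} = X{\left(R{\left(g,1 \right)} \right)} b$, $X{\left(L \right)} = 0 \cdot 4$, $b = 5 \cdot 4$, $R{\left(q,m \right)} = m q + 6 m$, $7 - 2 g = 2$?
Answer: $23940$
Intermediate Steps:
$g = \frac{5}{2}$ ($g = \frac{7}{2} - 1 = \frac{5}{2} \approx 2.5$)
$T = 420$ ($T = -18 + 3 \cdot 146 = -18 + 438 = 420$)
$R{\left(q,m \right)} = 6 m + m q$
$b = 20$
$X{\left(L \right)} = 0$
$C{\left(O \right)} = 0$ ($C{\left(O \right)} = 0 \cdot 20 = 0$)
$C{\left(10 \right)} + 57 T = 0 + 57 \cdot 420 = 0 + 23940 = 23940$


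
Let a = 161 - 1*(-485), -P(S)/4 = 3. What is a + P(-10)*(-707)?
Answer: 9130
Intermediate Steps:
P(S) = -12 (P(S) = -4*3 = -12)
a = 646 (a = 161 + 485 = 646)
a + P(-10)*(-707) = 646 - 12*(-707) = 646 + 8484 = 9130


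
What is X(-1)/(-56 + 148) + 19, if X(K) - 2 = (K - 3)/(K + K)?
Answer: 438/23 ≈ 19.043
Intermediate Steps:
X(K) = 2 + (-3 + K)/(2*K) (X(K) = 2 + (K - 3)/(K + K) = 2 + (-3 + K)/((2*K)) = 2 + (-3 + K)*(1/(2*K)) = 2 + (-3 + K)/(2*K))
X(-1)/(-56 + 148) + 19 = ((½)*(-3 + 5*(-1))/(-1))/(-56 + 148) + 19 = ((½)*(-1)*(-3 - 5))/92 + 19 = ((½)*(-1)*(-8))*(1/92) + 19 = 4*(1/92) + 19 = 1/23 + 19 = 438/23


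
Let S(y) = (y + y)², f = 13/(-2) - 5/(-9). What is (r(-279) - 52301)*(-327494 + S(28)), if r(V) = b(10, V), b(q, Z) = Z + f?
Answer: 153510045913/9 ≈ 1.7057e+10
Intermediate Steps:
f = -107/18 (f = 13*(-½) - 5*(-⅑) = -13/2 + 5/9 = -107/18 ≈ -5.9444)
S(y) = 4*y² (S(y) = (2*y)² = 4*y²)
b(q, Z) = -107/18 + Z (b(q, Z) = Z - 107/18 = -107/18 + Z)
r(V) = -107/18 + V
(r(-279) - 52301)*(-327494 + S(28)) = ((-107/18 - 279) - 52301)*(-327494 + 4*28²) = (-5129/18 - 52301)*(-327494 + 4*784) = -946547*(-327494 + 3136)/18 = -946547/18*(-324358) = 153510045913/9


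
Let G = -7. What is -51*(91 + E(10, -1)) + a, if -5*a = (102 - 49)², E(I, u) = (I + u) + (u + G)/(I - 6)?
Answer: -27799/5 ≈ -5559.8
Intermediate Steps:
E(I, u) = I + u + (-7 + u)/(-6 + I) (E(I, u) = (I + u) + (u - 7)/(I - 6) = (I + u) + (-7 + u)/(-6 + I) = I + u + (-7 + u)/(-6 + I))
a = -2809/5 (a = -(102 - 49)²/5 = -⅕*53² = -⅕*2809 = -2809/5 ≈ -561.80)
-51*(91 + E(10, -1)) + a = -51*(91 + (-7 + 10² - 6*10 - 5*(-1) + 10*(-1))/(-6 + 10)) - 2809/5 = -51*(91 + (-7 + 100 - 60 + 5 - 10)/4) - 2809/5 = -51*(91 + (¼)*28) - 2809/5 = -51*(91 + 7) - 2809/5 = -51*98 - 2809/5 = -4998 - 2809/5 = -27799/5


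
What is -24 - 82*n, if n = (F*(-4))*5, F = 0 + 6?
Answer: 9816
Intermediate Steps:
F = 6
n = -120 (n = (6*(-4))*5 = -24*5 = -120)
-24 - 82*n = -24 - 82*(-120) = -24 + 9840 = 9816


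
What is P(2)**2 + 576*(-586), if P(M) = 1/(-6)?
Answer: -12151295/36 ≈ -3.3754e+5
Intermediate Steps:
P(M) = -1/6 (P(M) = 1*(-1/6) = -1/6)
P(2)**2 + 576*(-586) = (-1/6)**2 + 576*(-586) = 1/36 - 337536 = -12151295/36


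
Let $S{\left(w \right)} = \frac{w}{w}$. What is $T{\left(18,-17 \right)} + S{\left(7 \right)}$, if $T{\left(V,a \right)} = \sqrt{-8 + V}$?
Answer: $1 + \sqrt{10} \approx 4.1623$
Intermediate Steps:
$S{\left(w \right)} = 1$
$T{\left(18,-17 \right)} + S{\left(7 \right)} = \sqrt{-8 + 18} + 1 = \sqrt{10} + 1 = 1 + \sqrt{10}$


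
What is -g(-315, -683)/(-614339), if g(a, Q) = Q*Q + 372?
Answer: 466861/614339 ≈ 0.75994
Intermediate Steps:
g(a, Q) = 372 + Q² (g(a, Q) = Q² + 372 = 372 + Q²)
-g(-315, -683)/(-614339) = -(372 + (-683)²)/(-614339) = -(372 + 466489)*(-1)/614339 = -466861*(-1)/614339 = -1*(-466861/614339) = 466861/614339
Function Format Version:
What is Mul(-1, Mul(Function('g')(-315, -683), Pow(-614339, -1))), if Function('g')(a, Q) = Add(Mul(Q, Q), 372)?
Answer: Rational(466861, 614339) ≈ 0.75994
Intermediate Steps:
Function('g')(a, Q) = Add(372, Pow(Q, 2)) (Function('g')(a, Q) = Add(Pow(Q, 2), 372) = Add(372, Pow(Q, 2)))
Mul(-1, Mul(Function('g')(-315, -683), Pow(-614339, -1))) = Mul(-1, Mul(Add(372, Pow(-683, 2)), Pow(-614339, -1))) = Mul(-1, Mul(Add(372, 466489), Rational(-1, 614339))) = Mul(-1, Mul(466861, Rational(-1, 614339))) = Mul(-1, Rational(-466861, 614339)) = Rational(466861, 614339)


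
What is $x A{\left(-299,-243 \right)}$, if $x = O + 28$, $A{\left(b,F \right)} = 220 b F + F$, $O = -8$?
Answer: $319685940$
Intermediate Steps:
$A{\left(b,F \right)} = F + 220 F b$ ($A{\left(b,F \right)} = 220 F b + F = F + 220 F b$)
$x = 20$ ($x = -8 + 28 = 20$)
$x A{\left(-299,-243 \right)} = 20 \left(- 243 \left(1 + 220 \left(-299\right)\right)\right) = 20 \left(- 243 \left(1 - 65780\right)\right) = 20 \left(\left(-243\right) \left(-65779\right)\right) = 20 \cdot 15984297 = 319685940$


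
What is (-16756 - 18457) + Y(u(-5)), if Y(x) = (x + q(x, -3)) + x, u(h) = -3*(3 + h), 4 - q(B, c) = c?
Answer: -35194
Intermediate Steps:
q(B, c) = 4 - c
u(h) = -9 - 3*h
Y(x) = 7 + 2*x (Y(x) = (x + (4 - 1*(-3))) + x = (x + (4 + 3)) + x = (x + 7) + x = (7 + x) + x = 7 + 2*x)
(-16756 - 18457) + Y(u(-5)) = (-16756 - 18457) + (7 + 2*(-9 - 3*(-5))) = -35213 + (7 + 2*(-9 + 15)) = -35213 + (7 + 2*6) = -35213 + (7 + 12) = -35213 + 19 = -35194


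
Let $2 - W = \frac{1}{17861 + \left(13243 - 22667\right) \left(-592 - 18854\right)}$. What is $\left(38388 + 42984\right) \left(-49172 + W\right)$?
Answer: $- \frac{733302360846417972}{183276965} \approx -4.0011 \cdot 10^{9}$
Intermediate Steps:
$W = \frac{366553929}{183276965}$ ($W = 2 - \frac{1}{17861 + \left(13243 - 22667\right) \left(-592 - 18854\right)} = 2 - \frac{1}{17861 - -183259104} = 2 - \frac{1}{17861 + 183259104} = 2 - \frac{1}{183276965} = \frac{366553929}{183276965} \approx 2.0$)
$\left(38388 + 42984\right) \left(-49172 + W\right) = \left(38388 + 42984\right) \left(-49172 + \frac{366553929}{183276965}\right) = 81372 \left(- \frac{9011728369051}{183276965}\right) = - \frac{733302360846417972}{183276965}$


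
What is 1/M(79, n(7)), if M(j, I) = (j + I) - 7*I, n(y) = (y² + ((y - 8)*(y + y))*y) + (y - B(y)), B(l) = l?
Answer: 1/373 ≈ 0.0026810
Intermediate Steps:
n(y) = y² + 2*y²*(-8 + y) (n(y) = (y² + ((y - 8)*(y + y))*y) + (y - y) = (y² + ((-8 + y)*(2*y))*y) + 0 = (y² + (2*y*(-8 + y))*y) + 0 = (y² + 2*y²*(-8 + y)) + 0 = y² + 2*y²*(-8 + y))
M(j, I) = j - 6*I (M(j, I) = (I + j) - 7*I = j - 6*I)
1/M(79, n(7)) = 1/(79 - 6*7²*(-15 + 2*7)) = 1/(79 - 294*(-15 + 14)) = 1/(79 - 294*(-1)) = 1/(79 - 6*(-49)) = 1/(79 + 294) = 1/373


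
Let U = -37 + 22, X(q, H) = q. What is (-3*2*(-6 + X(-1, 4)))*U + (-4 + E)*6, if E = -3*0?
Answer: -654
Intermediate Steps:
U = -15
E = 0
(-3*2*(-6 + X(-1, 4)))*U + (-4 + E)*6 = -3*2*(-6 - 1)*(-15) + (-4 + 0)*6 = -6*(-7)*(-15) - 4*6 = -1*(-42)*(-15) - 24 = 42*(-15) - 24 = -630 - 24 = -654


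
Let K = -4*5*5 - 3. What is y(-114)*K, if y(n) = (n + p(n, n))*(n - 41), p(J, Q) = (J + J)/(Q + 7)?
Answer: -191101050/107 ≈ -1.7860e+6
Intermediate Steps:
p(J, Q) = 2*J/(7 + Q) (p(J, Q) = (2*J)/(7 + Q) = 2*J/(7 + Q))
K = -103 (K = -20*5 - 3 = -100 - 3 = -103)
y(n) = (-41 + n)*(n + 2*n/(7 + n)) (y(n) = (n + 2*n/(7 + n))*(n - 41) = (n + 2*n/(7 + n))*(-41 + n) = (-41 + n)*(n + 2*n/(7 + n)))
y(-114)*K = -114*(-369 + (-114)**2 - 32*(-114))/(7 - 114)*(-103) = -114*(-369 + 12996 + 3648)/(-107)*(-103) = -114*(-1/107)*16275*(-103) = (1855350/107)*(-103) = -191101050/107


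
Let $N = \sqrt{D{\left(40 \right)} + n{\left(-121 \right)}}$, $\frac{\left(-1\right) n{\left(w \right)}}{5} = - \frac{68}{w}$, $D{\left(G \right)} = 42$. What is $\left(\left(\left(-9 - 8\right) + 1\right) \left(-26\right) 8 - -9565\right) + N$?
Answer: $12893 + \frac{\sqrt{4742}}{11} \approx 12899.0$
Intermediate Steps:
$n{\left(w \right)} = \frac{340}{w}$ ($n{\left(w \right)} = - 5 \left(- \frac{68}{w}\right) = \frac{340}{w}$)
$N = \frac{\sqrt{4742}}{11}$ ($N = \sqrt{42 + \frac{340}{-121}} = \sqrt{42 + 340 \left(- \frac{1}{121}\right)} = \sqrt{42 - \frac{340}{121}} = \sqrt{\frac{4742}{121}} = \frac{\sqrt{4742}}{11} \approx 6.2602$)
$\left(\left(\left(-9 - 8\right) + 1\right) \left(-26\right) 8 - -9565\right) + N = \left(\left(\left(-9 - 8\right) + 1\right) \left(-26\right) 8 - -9565\right) + \frac{\sqrt{4742}}{11} = \left(\left(-17 + 1\right) \left(-26\right) 8 + 9565\right) + \frac{\sqrt{4742}}{11} = \left(\left(-16\right) \left(-26\right) 8 + 9565\right) + \frac{\sqrt{4742}}{11} = \left(416 \cdot 8 + 9565\right) + \frac{\sqrt{4742}}{11} = \left(3328 + 9565\right) + \frac{\sqrt{4742}}{11} = 12893 + \frac{\sqrt{4742}}{11}$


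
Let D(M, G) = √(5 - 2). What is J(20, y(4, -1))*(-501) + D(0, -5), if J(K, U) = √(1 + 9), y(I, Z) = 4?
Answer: √3 - 501*√10 ≈ -1582.6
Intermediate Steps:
D(M, G) = √3
J(K, U) = √10
J(20, y(4, -1))*(-501) + D(0, -5) = √10*(-501) + √3 = -501*√10 + √3 = √3 - 501*√10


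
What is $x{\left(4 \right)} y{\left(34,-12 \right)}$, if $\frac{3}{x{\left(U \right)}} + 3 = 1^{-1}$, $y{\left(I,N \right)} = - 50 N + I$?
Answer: $-951$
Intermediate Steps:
$y{\left(I,N \right)} = I - 50 N$
$x{\left(U \right)} = - \frac{3}{2}$ ($x{\left(U \right)} = \frac{3}{-3 + 1^{-1}} = \frac{3}{-3 + 1} = \frac{3}{-2} = 3 \left(- \frac{1}{2}\right) = - \frac{3}{2}$)
$x{\left(4 \right)} y{\left(34,-12 \right)} = - \frac{3 \left(34 - -600\right)}{2} = - \frac{3 \left(34 + 600\right)}{2} = \left(- \frac{3}{2}\right) 634 = -951$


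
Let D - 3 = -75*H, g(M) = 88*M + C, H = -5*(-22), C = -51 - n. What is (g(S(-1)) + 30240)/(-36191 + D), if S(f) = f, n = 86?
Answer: -30015/44438 ≈ -0.67544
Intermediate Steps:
C = -137 (C = -51 - 1*86 = -51 - 86 = -137)
H = 110
g(M) = -137 + 88*M (g(M) = 88*M - 137 = -137 + 88*M)
D = -8247 (D = 3 - 75*110 = 3 - 8250 = -8247)
(g(S(-1)) + 30240)/(-36191 + D) = ((-137 + 88*(-1)) + 30240)/(-36191 - 8247) = ((-137 - 88) + 30240)/(-44438) = (-225 + 30240)*(-1/44438) = 30015*(-1/44438) = -30015/44438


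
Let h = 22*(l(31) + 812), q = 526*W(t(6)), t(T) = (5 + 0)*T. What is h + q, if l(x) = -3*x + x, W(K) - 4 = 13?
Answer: 25442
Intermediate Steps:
t(T) = 5*T
W(K) = 17 (W(K) = 4 + 13 = 17)
l(x) = -2*x
q = 8942 (q = 526*17 = 8942)
h = 16500 (h = 22*(-2*31 + 812) = 22*(-62 + 812) = 22*750 = 16500)
h + q = 16500 + 8942 = 25442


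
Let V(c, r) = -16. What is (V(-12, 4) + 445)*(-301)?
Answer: -129129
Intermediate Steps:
(V(-12, 4) + 445)*(-301) = (-16 + 445)*(-301) = 429*(-301) = -129129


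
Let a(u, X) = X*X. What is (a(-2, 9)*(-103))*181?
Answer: -1510083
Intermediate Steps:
a(u, X) = X²
(a(-2, 9)*(-103))*181 = (9²*(-103))*181 = (81*(-103))*181 = -8343*181 = -1510083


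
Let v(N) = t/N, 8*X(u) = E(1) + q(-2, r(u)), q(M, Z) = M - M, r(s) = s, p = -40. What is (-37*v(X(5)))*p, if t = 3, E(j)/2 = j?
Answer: 17760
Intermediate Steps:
E(j) = 2*j
q(M, Z) = 0
X(u) = ¼ (X(u) = (2*1 + 0)/8 = (2 + 0)/8 = (⅛)*2 = ¼)
v(N) = 3/N
(-37*v(X(5)))*p = -111/¼*(-40) = -111*4*(-40) = -37*12*(-40) = -444*(-40) = 17760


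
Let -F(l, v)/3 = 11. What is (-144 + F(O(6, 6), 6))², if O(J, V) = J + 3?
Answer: 31329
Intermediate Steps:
O(J, V) = 3 + J
F(l, v) = -33 (F(l, v) = -3*11 = -33)
(-144 + F(O(6, 6), 6))² = (-144 - 33)² = (-177)² = 31329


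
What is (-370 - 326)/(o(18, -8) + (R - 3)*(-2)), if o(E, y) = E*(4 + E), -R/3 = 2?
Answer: -116/69 ≈ -1.6812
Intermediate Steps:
R = -6 (R = -3*2 = -6)
(-370 - 326)/(o(18, -8) + (R - 3)*(-2)) = (-370 - 326)/(18*(4 + 18) + (-6 - 3)*(-2)) = -696/(18*22 - 9*(-2)) = -696/(396 + 18) = -696/414 = -696*1/414 = -116/69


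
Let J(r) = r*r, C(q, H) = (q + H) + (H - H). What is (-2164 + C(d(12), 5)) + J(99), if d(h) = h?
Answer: 7654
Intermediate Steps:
C(q, H) = H + q (C(q, H) = (H + q) + 0 = H + q)
J(r) = r²
(-2164 + C(d(12), 5)) + J(99) = (-2164 + (5 + 12)) + 99² = (-2164 + 17) + 9801 = -2147 + 9801 = 7654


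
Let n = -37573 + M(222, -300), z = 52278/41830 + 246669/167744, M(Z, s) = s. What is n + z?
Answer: -132862792685929/3508365760 ≈ -37870.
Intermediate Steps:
z = 9543742551/3508365760 (z = 52278*(1/41830) + 246669*(1/167744) = 26139/20915 + 246669/167744 = 9543742551/3508365760 ≈ 2.7203)
n = -37873 (n = -37573 - 300 = -37873)
n + z = -37873 + 9543742551/3508365760 = -132862792685929/3508365760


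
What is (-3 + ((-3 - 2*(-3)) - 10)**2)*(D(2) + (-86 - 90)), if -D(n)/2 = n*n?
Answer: -8464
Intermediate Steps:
D(n) = -2*n**2 (D(n) = -2*n*n = -2*n**2)
(-3 + ((-3 - 2*(-3)) - 10)**2)*(D(2) + (-86 - 90)) = (-3 + ((-3 - 2*(-3)) - 10)**2)*(-2*2**2 + (-86 - 90)) = (-3 + ((-3 - 1*(-6)) - 10)**2)*(-2*4 - 176) = (-3 + ((-3 + 6) - 10)**2)*(-8 - 176) = (-3 + (3 - 10)**2)*(-184) = (-3 + (-7)**2)*(-184) = (-3 + 49)*(-184) = 46*(-184) = -8464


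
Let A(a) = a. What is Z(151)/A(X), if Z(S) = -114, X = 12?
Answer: -19/2 ≈ -9.5000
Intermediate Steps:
Z(151)/A(X) = -114/12 = -114*1/12 = -19/2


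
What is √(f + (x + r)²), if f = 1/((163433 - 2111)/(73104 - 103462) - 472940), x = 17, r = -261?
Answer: √3068229407604020928084317/7178836921 ≈ 244.00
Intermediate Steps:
f = -15179/7178836921 (f = 1/(161322/(-30358) - 472940) = 1/(161322*(-1/30358) - 472940) = 1/(-80661/15179 - 472940) = 1/(-7178836921/15179) = -15179/7178836921 ≈ -2.1144e-6)
√(f + (x + r)²) = √(-15179/7178836921 + (17 - 261)²) = √(-15179/7178836921 + (-244)²) = √(-15179/7178836921 + 59536) = √(427399234913477/7178836921) = √3068229407604020928084317/7178836921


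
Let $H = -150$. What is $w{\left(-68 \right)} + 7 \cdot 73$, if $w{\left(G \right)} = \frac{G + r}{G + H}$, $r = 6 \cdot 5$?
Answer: $\frac{55718}{109} \approx 511.17$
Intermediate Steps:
$r = 30$
$w{\left(G \right)} = \frac{30 + G}{-150 + G}$ ($w{\left(G \right)} = \frac{G + 30}{G - 150} = \frac{30 + G}{-150 + G}$)
$w{\left(-68 \right)} + 7 \cdot 73 = \frac{30 - 68}{-150 - 68} + 7 \cdot 73 = \frac{1}{-218} \left(-38\right) + 511 = \left(- \frac{1}{218}\right) \left(-38\right) + 511 = \frac{19}{109} + 511 = \frac{55718}{109}$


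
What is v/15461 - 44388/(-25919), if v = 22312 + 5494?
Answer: 1406986582/400733659 ≈ 3.5110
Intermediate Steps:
v = 27806
v/15461 - 44388/(-25919) = 27806/15461 - 44388/(-25919) = 27806*(1/15461) - 44388*(-1/25919) = 27806/15461 + 44388/25919 = 1406986582/400733659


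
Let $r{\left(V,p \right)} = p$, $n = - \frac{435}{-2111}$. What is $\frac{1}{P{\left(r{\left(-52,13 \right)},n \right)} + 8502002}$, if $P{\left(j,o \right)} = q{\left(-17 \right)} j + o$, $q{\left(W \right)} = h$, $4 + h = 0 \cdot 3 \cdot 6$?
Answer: $\frac{2111}{17947616885} \approx 1.1762 \cdot 10^{-7}$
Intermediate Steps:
$n = \frac{435}{2111}$ ($n = \left(-435\right) \left(- \frac{1}{2111}\right) = \frac{435}{2111} \approx 0.20606$)
$h = -4$ ($h = -4 + 0 \cdot 3 \cdot 6 = -4 + 0 \cdot 6 = -4 + 0 = -4$)
$q{\left(W \right)} = -4$
$P{\left(j,o \right)} = o - 4 j$ ($P{\left(j,o \right)} = - 4 j + o = o - 4 j$)
$\frac{1}{P{\left(r{\left(-52,13 \right)},n \right)} + 8502002} = \frac{1}{\left(\frac{435}{2111} - 52\right) + 8502002} = \frac{1}{- \frac{109337}{2111} + 8502002} = \frac{1}{\frac{17947616885}{2111}} = \frac{2111}{17947616885}$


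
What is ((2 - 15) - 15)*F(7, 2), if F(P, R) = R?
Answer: -56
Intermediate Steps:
((2 - 15) - 15)*F(7, 2) = ((2 - 15) - 15)*2 = (-13 - 15)*2 = -28*2 = -56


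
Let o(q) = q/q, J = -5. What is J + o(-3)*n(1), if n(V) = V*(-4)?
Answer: -9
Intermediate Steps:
n(V) = -4*V
o(q) = 1
J + o(-3)*n(1) = -5 + 1*(-4*1) = -5 + 1*(-4) = -5 - 4 = -9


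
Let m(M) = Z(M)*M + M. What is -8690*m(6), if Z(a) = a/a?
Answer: -104280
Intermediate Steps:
Z(a) = 1
m(M) = 2*M (m(M) = 1*M + M = M + M = 2*M)
-8690*m(6) = -17380*6 = -8690*12 = -104280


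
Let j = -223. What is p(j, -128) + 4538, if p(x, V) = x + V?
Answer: 4187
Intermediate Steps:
p(x, V) = V + x
p(j, -128) + 4538 = (-128 - 223) + 4538 = -351 + 4538 = 4187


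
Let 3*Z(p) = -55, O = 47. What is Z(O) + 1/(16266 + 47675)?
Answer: -3516752/191823 ≈ -18.333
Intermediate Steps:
Z(p) = -55/3 (Z(p) = (1/3)*(-55) = -55/3)
Z(O) + 1/(16266 + 47675) = -55/3 + 1/(16266 + 47675) = -55/3 + 1/63941 = -3516752/191823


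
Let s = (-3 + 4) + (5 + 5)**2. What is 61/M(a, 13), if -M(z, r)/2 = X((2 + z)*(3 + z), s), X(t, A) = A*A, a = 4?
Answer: -61/20402 ≈ -0.0029899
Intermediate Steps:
s = 101 (s = 1 + 10**2 = 1 + 100 = 101)
X(t, A) = A**2
M(z, r) = -20402 (M(z, r) = -2*101**2 = -2*10201 = -20402)
61/M(a, 13) = 61/(-20402) = 61*(-1/20402) = -61/20402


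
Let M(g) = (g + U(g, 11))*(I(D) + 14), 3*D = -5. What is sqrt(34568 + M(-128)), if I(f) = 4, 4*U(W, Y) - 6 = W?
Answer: sqrt(31715) ≈ 178.09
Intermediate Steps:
D = -5/3 (D = (1/3)*(-5) = -5/3 ≈ -1.6667)
U(W, Y) = 3/2 + W/4
M(g) = 27 + 45*g/2 (M(g) = (g + (3/2 + g/4))*(4 + 14) = (3/2 + 5*g/4)*18 = 27 + 45*g/2)
sqrt(34568 + M(-128)) = sqrt(34568 + (27 + (45/2)*(-128))) = sqrt(34568 + (27 - 2880)) = sqrt(34568 - 2853) = sqrt(31715)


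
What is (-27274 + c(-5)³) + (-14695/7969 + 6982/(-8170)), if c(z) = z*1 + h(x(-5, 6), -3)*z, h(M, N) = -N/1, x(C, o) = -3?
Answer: -1148375245864/32553365 ≈ -35277.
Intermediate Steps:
h(M, N) = -N (h(M, N) = -N*1 = -N)
c(z) = 4*z (c(z) = z*1 + (-1*(-3))*z = z + 3*z = 4*z)
(-27274 + c(-5)³) + (-14695/7969 + 6982/(-8170)) = (-27274 + (4*(-5))³) + (-14695/7969 + 6982/(-8170)) = (-27274 + (-20)³) + (-14695*1/7969 + 6982*(-1/8170)) = (-27274 - 8000) + (-14695/7969 - 3491/4085) = -35274 - 87848854/32553365 = -1148375245864/32553365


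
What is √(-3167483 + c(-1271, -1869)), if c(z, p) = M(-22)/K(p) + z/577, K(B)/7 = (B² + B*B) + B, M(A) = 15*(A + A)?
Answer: I*√5715951169729320622389614/1343343127 ≈ 1779.7*I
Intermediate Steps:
M(A) = 30*A (M(A) = 15*(2*A) = 30*A)
K(B) = 7*B + 14*B² (K(B) = 7*((B² + B*B) + B) = 7*((B² + B²) + B) = 7*(2*B² + B) = 7*(B + 2*B²) = 7*B + 14*B²)
c(z, p) = z/577 - 660/(7*p*(1 + 2*p)) (c(z, p) = (30*(-22))/((7*p*(1 + 2*p))) + z/577 = -660/(7*p*(1 + 2*p)) + z*(1/577) = -660/(7*p*(1 + 2*p)) + z/577 = z/577 - 660/(7*p*(1 + 2*p)))
√(-3167483 + c(-1271, -1869)) = √(-3167483 + (1/4039)*(-380820 + 7*(-1869)*(-1271)*(1 + 2*(-1869)))/(-1869*(1 + 2*(-1869)))) = √(-3167483 + (1/4039)*(-1/1869)*(-380820 + 7*(-1869)*(-1271)*(1 - 3738))/(1 - 3738)) = √(-3167483 + (1/4039)*(-1/1869)*(-380820 + 7*(-1869)*(-1271)*(-3737))/(-3737)) = √(-3167483 + (1/4039)*(-1/1869)*(-1/3737)*(-380820 - 62140678341)) = √(-3167483 + (1/4039)*(-1/1869)*(-1/3737)*(-62141059161)) = √(-3167483 - 20713686387/9403401889) = √(-29785136339261774/9403401889) = I*√5715951169729320622389614/1343343127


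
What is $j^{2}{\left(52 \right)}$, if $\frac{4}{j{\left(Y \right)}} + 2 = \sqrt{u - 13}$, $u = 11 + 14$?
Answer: $\frac{4}{\left(1 - \sqrt{3}\right)^{2}} \approx 7.4641$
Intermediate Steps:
$u = 25$
$j{\left(Y \right)} = \frac{4}{-2 + 2 \sqrt{3}}$ ($j{\left(Y \right)} = \frac{4}{-2 + \sqrt{25 - 13}} = \frac{4}{-2 + \sqrt{12}} = \frac{4}{-2 + 2 \sqrt{3}}$)
$j^{2}{\left(52 \right)} = \left(1 + \sqrt{3}\right)^{2}$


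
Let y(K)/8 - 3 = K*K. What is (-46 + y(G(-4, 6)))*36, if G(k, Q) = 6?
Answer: 9576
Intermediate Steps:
y(K) = 24 + 8*K² (y(K) = 24 + 8*(K*K) = 24 + 8*K²)
(-46 + y(G(-4, 6)))*36 = (-46 + (24 + 8*6²))*36 = (-46 + (24 + 8*36))*36 = (-46 + (24 + 288))*36 = (-46 + 312)*36 = 266*36 = 9576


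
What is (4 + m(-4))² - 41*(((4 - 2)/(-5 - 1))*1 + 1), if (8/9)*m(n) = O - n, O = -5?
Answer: -3661/192 ≈ -19.068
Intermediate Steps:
m(n) = -45/8 - 9*n/8 (m(n) = 9*(-5 - n)/8 = -45/8 - 9*n/8)
(4 + m(-4))² - 41*(((4 - 2)/(-5 - 1))*1 + 1) = (4 + (-45/8 - 9/8*(-4)))² - 41*(((4 - 2)/(-5 - 1))*1 + 1) = (4 + (-45/8 + 9/2))² - 41*((2/(-6))*1 + 1) = (4 - 9/8)² - 41*((2*(-⅙))*1 + 1) = (23/8)² - 41*(-⅓*1 + 1) = 529/64 - 41*(-⅓ + 1) = 529/64 - 41*⅔ = 529/64 - 82/3 = -3661/192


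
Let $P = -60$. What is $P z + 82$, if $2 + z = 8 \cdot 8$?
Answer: $-3638$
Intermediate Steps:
$z = 62$ ($z = -2 + 8 \cdot 8 = -2 + 64 = 62$)
$P z + 82 = \left(-60\right) 62 + 82 = -3720 + 82 = -3638$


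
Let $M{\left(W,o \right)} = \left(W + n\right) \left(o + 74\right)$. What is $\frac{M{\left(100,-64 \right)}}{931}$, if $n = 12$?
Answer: $\frac{160}{133} \approx 1.203$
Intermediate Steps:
$M{\left(W,o \right)} = \left(12 + W\right) \left(74 + o\right)$ ($M{\left(W,o \right)} = \left(W + 12\right) \left(o + 74\right) = \left(12 + W\right) \left(74 + o\right)$)
$\frac{M{\left(100,-64 \right)}}{931} = \frac{888 + 12 \left(-64\right) + 74 \cdot 100 + 100 \left(-64\right)}{931} = \left(888 - 768 + 7400 - 6400\right) \frac{1}{931} = 1120 \cdot \frac{1}{931} = \frac{160}{133}$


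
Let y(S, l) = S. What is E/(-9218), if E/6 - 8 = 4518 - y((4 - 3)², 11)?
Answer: -13575/4609 ≈ -2.9453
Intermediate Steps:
E = 27150 (E = 48 + 6*(4518 - (4 - 3)²) = 48 + 6*(4518 - 1*1²) = 48 + 6*(4518 - 1*1) = 48 + 6*(4518 - 1) = 48 + 6*4517 = 48 + 27102 = 27150)
E/(-9218) = 27150/(-9218) = 27150*(-1/9218) = -13575/4609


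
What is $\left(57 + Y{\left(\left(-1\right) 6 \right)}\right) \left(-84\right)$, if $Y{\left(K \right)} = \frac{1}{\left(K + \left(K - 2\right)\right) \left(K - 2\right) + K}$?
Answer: $- \frac{253806}{53} \approx -4788.8$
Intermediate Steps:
$Y{\left(K \right)} = \frac{1}{K + \left(-2 + K\right) \left(-2 + 2 K\right)}$ ($Y{\left(K \right)} = \frac{1}{\left(K + \left(-2 + K\right)\right) \left(-2 + K\right) + K} = \frac{1}{\left(-2 + 2 K\right) \left(-2 + K\right) + K} = \frac{1}{\left(-2 + K\right) \left(-2 + 2 K\right) + K} = \frac{1}{K + \left(-2 + K\right) \left(-2 + 2 K\right)}$)
$\left(57 + Y{\left(\left(-1\right) 6 \right)}\right) \left(-84\right) = \left(57 + \frac{1}{4 - 5 \left(\left(-1\right) 6\right) + 2 \left(\left(-1\right) 6\right)^{2}}\right) \left(-84\right) = \left(57 + \frac{1}{4 - -30 + 2 \left(-6\right)^{2}}\right) \left(-84\right) = \left(57 + \frac{1}{4 + 30 + 2 \cdot 36}\right) \left(-84\right) = \left(57 + \frac{1}{4 + 30 + 72}\right) \left(-84\right) = \left(57 + \frac{1}{106}\right) \left(-84\right) = \frac{6043}{106} \left(-84\right) = - \frac{253806}{53}$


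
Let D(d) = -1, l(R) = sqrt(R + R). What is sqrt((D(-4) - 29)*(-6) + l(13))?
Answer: sqrt(180 + sqrt(26)) ≈ 13.605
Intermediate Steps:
l(R) = sqrt(2)*sqrt(R) (l(R) = sqrt(2*R) = sqrt(2)*sqrt(R))
sqrt((D(-4) - 29)*(-6) + l(13)) = sqrt((-1 - 29)*(-6) + sqrt(2)*sqrt(13)) = sqrt(-30*(-6) + sqrt(26)) = sqrt(180 + sqrt(26))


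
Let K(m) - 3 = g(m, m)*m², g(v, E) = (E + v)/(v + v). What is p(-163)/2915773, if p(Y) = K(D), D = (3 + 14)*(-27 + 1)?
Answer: 195367/2915773 ≈ 0.067003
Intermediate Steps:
g(v, E) = (E + v)/(2*v) (g(v, E) = (E + v)/((2*v)) = (E + v)*(1/(2*v)) = (E + v)/(2*v))
D = -442 (D = 17*(-26) = -442)
K(m) = 3 + m² (K(m) = 3 + ((m + m)/(2*m))*m² = 3 + ((2*m)/(2*m))*m² = 3 + 1*m² = 3 + m²)
p(Y) = 195367 (p(Y) = 3 + (-442)² = 3 + 195364 = 195367)
p(-163)/2915773 = 195367/2915773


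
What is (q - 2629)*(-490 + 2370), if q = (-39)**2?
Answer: -2083040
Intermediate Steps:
q = 1521
(q - 2629)*(-490 + 2370) = (1521 - 2629)*(-490 + 2370) = -1108*1880 = -2083040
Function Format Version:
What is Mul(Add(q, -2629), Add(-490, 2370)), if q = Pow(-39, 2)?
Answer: -2083040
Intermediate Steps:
q = 1521
Mul(Add(q, -2629), Add(-490, 2370)) = Mul(Add(1521, -2629), Add(-490, 2370)) = Mul(-1108, 1880) = -2083040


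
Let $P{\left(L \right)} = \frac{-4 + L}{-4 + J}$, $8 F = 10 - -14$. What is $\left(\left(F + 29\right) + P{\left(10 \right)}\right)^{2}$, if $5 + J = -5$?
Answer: $\frac{48841}{49} \approx 996.75$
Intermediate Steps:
$F = 3$ ($F = \frac{10 - -14}{8} = \frac{10 + 14}{8} = \frac{1}{8} \cdot 24 = 3$)
$J = -10$ ($J = -5 - 5 = -10$)
$P{\left(L \right)} = \frac{2}{7} - \frac{L}{14}$ ($P{\left(L \right)} = \frac{-4 + L}{-4 - 10} = \frac{-4 + L}{-14} = \left(-4 + L\right) \left(- \frac{1}{14}\right) = \frac{2}{7} - \frac{L}{14}$)
$\left(\left(F + 29\right) + P{\left(10 \right)}\right)^{2} = \left(\left(3 + 29\right) + \left(\frac{2}{7} - \frac{5}{7}\right)\right)^{2} = \left(32 + \left(\frac{2}{7} - \frac{5}{7}\right)\right)^{2} = \left(32 - \frac{3}{7}\right)^{2} = \left(\frac{221}{7}\right)^{2} = \frac{48841}{49}$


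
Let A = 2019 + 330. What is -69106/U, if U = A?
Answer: -69106/2349 ≈ -29.419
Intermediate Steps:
A = 2349
U = 2349
-69106/U = -69106/2349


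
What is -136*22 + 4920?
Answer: 1928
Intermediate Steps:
-136*22 + 4920 = -2992 + 4920 = 1928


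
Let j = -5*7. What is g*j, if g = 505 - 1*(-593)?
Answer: -38430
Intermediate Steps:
g = 1098 (g = 505 + 593 = 1098)
j = -35
g*j = 1098*(-35) = -38430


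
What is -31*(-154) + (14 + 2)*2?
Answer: 4806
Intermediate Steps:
-31*(-154) + (14 + 2)*2 = 4774 + 16*2 = 4774 + 32 = 4806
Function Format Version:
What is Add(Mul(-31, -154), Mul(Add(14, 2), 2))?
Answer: 4806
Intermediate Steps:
Add(Mul(-31, -154), Mul(Add(14, 2), 2)) = Add(4774, Mul(16, 2)) = Add(4774, 32) = 4806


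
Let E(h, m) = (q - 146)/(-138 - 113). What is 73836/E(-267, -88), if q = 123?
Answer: 18532836/23 ≈ 8.0578e+5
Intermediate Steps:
E(h, m) = 23/251 (E(h, m) = (123 - 146)/(-138 - 113) = -23/(-251) = -23*(-1/251) = 23/251)
73836/E(-267, -88) = 73836/(23/251) = 73836*(251/23) = 18532836/23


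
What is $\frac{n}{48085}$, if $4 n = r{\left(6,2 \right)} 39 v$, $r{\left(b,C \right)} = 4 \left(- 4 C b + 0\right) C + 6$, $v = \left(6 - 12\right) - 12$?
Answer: $\frac{66339}{48085} \approx 1.3796$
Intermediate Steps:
$v = -18$ ($v = \left(6 - 12\right) - 12 = -6 - 12 = -18$)
$r{\left(b,C \right)} = 6 - 16 b C^{2}$ ($r{\left(b,C \right)} = 4 \left(- 4 C b + 0\right) C + 6 = 4 \left(- 4 C b\right) C + 6 = - 16 C b C + 6 = - 16 b C^{2} + 6 = 6 - 16 b C^{2}$)
$n = 66339$ ($n = \frac{\left(6 - 96 \cdot 2^{2}\right) 39 \left(-18\right)}{4} = \frac{\left(6 - 96 \cdot 4\right) 39 \left(-18\right)}{4} = \frac{\left(6 - 384\right) 39 \left(-18\right)}{4} = \frac{\left(-378\right) 39 \left(-18\right)}{4} = \frac{\left(-14742\right) \left(-18\right)}{4} = \frac{1}{4} \cdot 265356 = 66339$)
$\frac{n}{48085} = \frac{66339}{48085}$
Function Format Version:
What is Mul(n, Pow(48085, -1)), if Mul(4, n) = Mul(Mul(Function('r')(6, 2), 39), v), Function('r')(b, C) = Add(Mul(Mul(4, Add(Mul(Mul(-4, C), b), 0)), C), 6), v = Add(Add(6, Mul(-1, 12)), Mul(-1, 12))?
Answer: Rational(66339, 48085) ≈ 1.3796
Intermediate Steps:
v = -18 (v = Add(Add(6, -12), -12) = Add(-6, -12) = -18)
Function('r')(b, C) = Add(6, Mul(-16, b, Pow(C, 2))) (Function('r')(b, C) = Add(Mul(Mul(4, Add(Mul(-4, C, b), 0)), C), 6) = Add(Mul(Mul(4, Mul(-4, C, b)), C), 6) = Add(Mul(Mul(-16, C, b), C), 6) = Add(Mul(-16, b, Pow(C, 2)), 6) = Add(6, Mul(-16, b, Pow(C, 2))))
n = 66339 (n = Mul(Rational(1, 4), Mul(Mul(Add(6, Mul(-16, 6, Pow(2, 2))), 39), -18)) = Mul(Rational(1, 4), Mul(Mul(Add(6, Mul(-16, 6, 4)), 39), -18)) = Mul(Rational(1, 4), Mul(Mul(Add(6, -384), 39), -18)) = Mul(Rational(1, 4), Mul(Mul(-378, 39), -18)) = Mul(Rational(1, 4), Mul(-14742, -18)) = Mul(Rational(1, 4), 265356) = 66339)
Mul(n, Pow(48085, -1)) = Mul(66339, Pow(48085, -1)) = Mul(66339, Rational(1, 48085)) = Rational(66339, 48085)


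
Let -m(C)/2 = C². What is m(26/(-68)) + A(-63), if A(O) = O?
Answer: -36583/578 ≈ -63.292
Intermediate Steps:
m(C) = -2*C²
m(26/(-68)) + A(-63) = -2*(26/(-68))² - 63 = -2*(26*(-1/68))² - 63 = -2*(-13/34)² - 63 = -2*169/1156 - 63 = -169/578 - 63 = -36583/578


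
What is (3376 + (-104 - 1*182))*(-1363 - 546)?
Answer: -5898810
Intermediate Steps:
(3376 + (-104 - 1*182))*(-1363 - 546) = (3376 + (-104 - 182))*(-1909) = (3376 - 286)*(-1909) = 3090*(-1909) = -5898810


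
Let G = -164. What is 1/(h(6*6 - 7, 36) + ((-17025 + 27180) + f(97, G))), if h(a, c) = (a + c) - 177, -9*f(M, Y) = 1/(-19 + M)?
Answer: 702/7050185 ≈ 9.9572e-5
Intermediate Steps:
f(M, Y) = -1/(9*(-19 + M))
h(a, c) = -177 + a + c
1/(h(6*6 - 7, 36) + ((-17025 + 27180) + f(97, G))) = 1/((-177 + (6*6 - 7) + 36) + ((-17025 + 27180) - 1/(-171 + 9*97))) = 1/((-177 + (36 - 7) + 36) + (10155 - 1/(-171 + 873))) = 1/((-177 + 29 + 36) + (10155 - 1/702)) = 1/(-112 + (10155 - 1*1/702)) = 1/(-112 + (10155 - 1/702)) = 1/(-112 + 7128809/702) = 1/(7050185/702) = 702/7050185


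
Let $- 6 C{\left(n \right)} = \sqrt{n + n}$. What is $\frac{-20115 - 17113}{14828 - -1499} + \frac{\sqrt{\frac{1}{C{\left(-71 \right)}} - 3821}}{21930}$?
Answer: $- \frac{37228}{16327} + \frac{\sqrt{-19261661 + 213 i \sqrt{142}}}{1557030} \approx -2.2801 + 0.0028187 i$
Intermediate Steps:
$C{\left(n \right)} = - \frac{\sqrt{2} \sqrt{n}}{6}$ ($C{\left(n \right)} = - \frac{\sqrt{n + n}}{6} = - \frac{\sqrt{2 n}}{6} = - \frac{\sqrt{2} \sqrt{n}}{6}$)
$\frac{-20115 - 17113}{14828 - -1499} + \frac{\sqrt{\frac{1}{C{\left(-71 \right)}} - 3821}}{21930} = \frac{-20115 - 17113}{14828 - -1499} + \frac{\sqrt{\frac{1}{\left(- \frac{1}{6}\right) \sqrt{2} \sqrt{-71}} - 3821}}{21930} = \frac{-20115 - 17113}{14828 + 1499} + \sqrt{\frac{1}{\left(- \frac{1}{6}\right) \sqrt{2} i \sqrt{71}} - 3821} \cdot \frac{1}{21930} = - \frac{37228}{16327} + \sqrt{\frac{1}{\left(- \frac{1}{6}\right) i \sqrt{142}} - 3821} \cdot \frac{1}{21930} = \left(-37228\right) \frac{1}{16327} + \sqrt{\frac{3 i \sqrt{142}}{71} - 3821} \cdot \frac{1}{21930} = - \frac{37228}{16327} + \sqrt{-3821 + \frac{3 i \sqrt{142}}{71}} \cdot \frac{1}{21930} = - \frac{37228}{16327} + \frac{\sqrt{-3821 + \frac{3 i \sqrt{142}}{71}}}{21930}$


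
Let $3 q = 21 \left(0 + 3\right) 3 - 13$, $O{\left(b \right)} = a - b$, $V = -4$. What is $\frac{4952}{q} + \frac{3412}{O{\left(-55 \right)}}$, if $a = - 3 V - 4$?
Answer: $\frac{192055}{1386} \approx 138.57$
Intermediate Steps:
$a = 8$ ($a = \left(-3\right) \left(-4\right) - 4 = 12 - 4 = 8$)
$O{\left(b \right)} = 8 - b$
$q = \frac{176}{3}$ ($q = \frac{21 \left(0 + 3\right) 3 - 13}{3} = \frac{21 \cdot 3 \cdot 3 - 13}{3} = \frac{21 \cdot 9 - 13}{3} = \frac{189 - 13}{3} = \frac{1}{3} \cdot 176 = \frac{176}{3} \approx 58.667$)
$\frac{4952}{q} + \frac{3412}{O{\left(-55 \right)}} = \frac{4952}{\frac{176}{3}} + \frac{3412}{8 - -55} = 4952 \cdot \frac{3}{176} + \frac{3412}{8 + 55} = \frac{1857}{22} + \frac{3412}{63} = \frac{192055}{1386}$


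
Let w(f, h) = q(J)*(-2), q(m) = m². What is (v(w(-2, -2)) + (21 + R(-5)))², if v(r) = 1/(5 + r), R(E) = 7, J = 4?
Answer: 570025/729 ≈ 781.93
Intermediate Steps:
w(f, h) = -32 (w(f, h) = 4²*(-2) = 16*(-2) = -32)
(v(w(-2, -2)) + (21 + R(-5)))² = (1/(5 - 32) + (21 + 7))² = (1/(-27) + 28)² = (-1/27 + 28)² = (755/27)² = 570025/729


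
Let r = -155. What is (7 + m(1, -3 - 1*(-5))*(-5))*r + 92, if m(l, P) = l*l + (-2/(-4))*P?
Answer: 557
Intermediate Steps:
m(l, P) = l**2 + P/2 (m(l, P) = l**2 + (-2*(-1/4))*P = l**2 + P/2)
(7 + m(1, -3 - 1*(-5))*(-5))*r + 92 = (7 + (1**2 + (-3 - 1*(-5))/2)*(-5))*(-155) + 92 = (7 + (1 + (-3 + 5)/2)*(-5))*(-155) + 92 = (7 + (1 + (1/2)*2)*(-5))*(-155) + 92 = (7 + (1 + 1)*(-5))*(-155) + 92 = (7 + 2*(-5))*(-155) + 92 = (7 - 10)*(-155) + 92 = -3*(-155) + 92 = 465 + 92 = 557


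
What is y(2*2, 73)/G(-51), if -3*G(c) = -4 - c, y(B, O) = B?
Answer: -12/47 ≈ -0.25532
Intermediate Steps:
G(c) = 4/3 + c/3 (G(c) = -(-4 - c)/3 = 4/3 + c/3)
y(2*2, 73)/G(-51) = (2*2)/(4/3 + (⅓)*(-51)) = 4/(4/3 - 17) = 4/(-47/3) = 4*(-3/47) = -12/47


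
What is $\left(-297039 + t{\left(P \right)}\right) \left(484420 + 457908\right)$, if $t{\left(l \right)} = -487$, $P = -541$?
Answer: $-280367080528$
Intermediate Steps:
$\left(-297039 + t{\left(P \right)}\right) \left(484420 + 457908\right) = \left(-297039 - 487\right) \left(484420 + 457908\right) = \left(-297526\right) 942328 = -280367080528$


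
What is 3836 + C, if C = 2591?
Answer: 6427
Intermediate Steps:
3836 + C = 3836 + 2591 = 6427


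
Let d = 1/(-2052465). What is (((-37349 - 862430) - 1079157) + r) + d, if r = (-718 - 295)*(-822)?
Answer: -2352638006251/2052465 ≈ -1.1463e+6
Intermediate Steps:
d = -1/2052465 ≈ -4.8722e-7
r = 832686 (r = -1013*(-822) = 832686)
(((-37349 - 862430) - 1079157) + r) + d = (((-37349 - 862430) - 1079157) + 832686) - 1/2052465 = ((-899779 - 1079157) + 832686) - 1/2052465 = (-1978936 + 832686) - 1/2052465 = -1146250 - 1/2052465 = -2352638006251/2052465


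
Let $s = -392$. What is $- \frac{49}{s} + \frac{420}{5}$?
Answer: $\frac{673}{8} \approx 84.125$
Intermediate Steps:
$- \frac{49}{s} + \frac{420}{5} = - \frac{49}{-392} + \frac{420}{5} = \left(-49\right) \left(- \frac{1}{392}\right) + 420 \cdot \frac{1}{5} = \frac{1}{8} + 84 = \frac{673}{8}$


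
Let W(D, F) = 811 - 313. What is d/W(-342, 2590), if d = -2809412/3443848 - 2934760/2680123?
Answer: -1469703089513/383042353682116 ≈ -0.0038369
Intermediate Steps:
W(D, F) = 498
d = -4409109268539/2307484058326 (d = -2809412*1/3443848 - 2934760*1/2680123 = -702353/860962 - 2934760/2680123 = -4409109268539/2307484058326 ≈ -1.9108)
d/W(-342, 2590) = -4409109268539/2307484058326/498 = -4409109268539/2307484058326*1/498 = -1469703089513/383042353682116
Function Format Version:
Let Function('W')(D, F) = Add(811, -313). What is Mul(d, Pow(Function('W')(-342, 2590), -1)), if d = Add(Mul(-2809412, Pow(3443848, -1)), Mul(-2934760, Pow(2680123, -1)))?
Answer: Rational(-1469703089513, 383042353682116) ≈ -0.0038369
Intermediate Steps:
Function('W')(D, F) = 498
d = Rational(-4409109268539, 2307484058326) (d = Add(Mul(-2809412, Rational(1, 3443848)), Mul(-2934760, Rational(1, 2680123))) = Add(Rational(-702353, 860962), Rational(-2934760, 2680123)) = Rational(-4409109268539, 2307484058326) ≈ -1.9108)
Mul(d, Pow(Function('W')(-342, 2590), -1)) = Mul(Rational(-4409109268539, 2307484058326), Pow(498, -1)) = Mul(Rational(-4409109268539, 2307484058326), Rational(1, 498)) = Rational(-1469703089513, 383042353682116)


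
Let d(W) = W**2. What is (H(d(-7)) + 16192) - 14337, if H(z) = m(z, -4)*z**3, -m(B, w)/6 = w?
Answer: 2825431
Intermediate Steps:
m(B, w) = -6*w
H(z) = 24*z**3 (H(z) = (-6*(-4))*z**3 = 24*z**3)
(H(d(-7)) + 16192) - 14337 = (24*((-7)**2)**3 + 16192) - 14337 = (24*49**3 + 16192) - 14337 = (24*117649 + 16192) - 14337 = (2823576 + 16192) - 14337 = 2839768 - 14337 = 2825431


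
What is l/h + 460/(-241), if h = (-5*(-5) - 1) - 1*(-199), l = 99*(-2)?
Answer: -150298/53743 ≈ -2.7966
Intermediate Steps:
l = -198
h = 223 (h = (25 - 1) + 199 = 24 + 199 = 223)
l/h + 460/(-241) = -198/223 + 460/(-241) = -198*1/223 + 460*(-1/241) = -198/223 - 460/241 = -150298/53743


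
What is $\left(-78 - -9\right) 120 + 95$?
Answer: $-8185$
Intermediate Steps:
$\left(-78 - -9\right) 120 + 95 = \left(-78 + 9\right) 120 + 95 = \left(-69\right) 120 + 95 = -8280 + 95 = -8185$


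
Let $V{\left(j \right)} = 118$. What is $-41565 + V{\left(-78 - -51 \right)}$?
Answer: $-41447$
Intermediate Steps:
$-41565 + V{\left(-78 - -51 \right)} = -41565 + 118 = -41447$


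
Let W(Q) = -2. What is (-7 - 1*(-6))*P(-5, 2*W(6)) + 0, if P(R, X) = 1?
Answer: -1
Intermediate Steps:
(-7 - 1*(-6))*P(-5, 2*W(6)) + 0 = (-7 - 1*(-6))*1 + 0 = (-7 + 6)*1 + 0 = -1*1 + 0 = -1 + 0 = -1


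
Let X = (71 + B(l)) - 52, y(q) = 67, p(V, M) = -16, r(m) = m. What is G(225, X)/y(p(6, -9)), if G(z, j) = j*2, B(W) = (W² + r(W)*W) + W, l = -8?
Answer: 278/67 ≈ 4.1493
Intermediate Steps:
B(W) = W + 2*W² (B(W) = (W² + W*W) + W = (W² + W²) + W = 2*W² + W = W + 2*W²)
X = 139 (X = (71 - 8*(1 + 2*(-8))) - 52 = (71 - 8*(1 - 16)) - 52 = (71 - 8*(-15)) - 52 = (71 + 120) - 52 = 191 - 52 = 139)
G(z, j) = 2*j
G(225, X)/y(p(6, -9)) = (2*139)/67 = 278*(1/67) = 278/67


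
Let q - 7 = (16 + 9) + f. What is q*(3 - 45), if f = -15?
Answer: -714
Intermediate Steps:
q = 17 (q = 7 + ((16 + 9) - 15) = 7 + (25 - 15) = 7 + 10 = 17)
q*(3 - 45) = 17*(3 - 45) = 17*(-42) = -714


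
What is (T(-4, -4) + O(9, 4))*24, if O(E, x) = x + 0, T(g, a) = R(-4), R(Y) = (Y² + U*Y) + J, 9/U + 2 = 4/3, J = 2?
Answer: 1824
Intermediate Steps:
U = -27/2 (U = 9/(-2 + 4/3) = 9/(-⅔) = 9*(-3/2) = -27/2 ≈ -13.500)
R(Y) = 2 + Y² - 27*Y/2 (R(Y) = (Y² - 27*Y/2) + 2 = 2 + Y² - 27*Y/2)
T(g, a) = 72 (T(g, a) = 2 + (-4)² - 27/2*(-4) = 2 + 16 + 54 = 72)
O(E, x) = x
(T(-4, -4) + O(9, 4))*24 = (72 + 4)*24 = 76*24 = 1824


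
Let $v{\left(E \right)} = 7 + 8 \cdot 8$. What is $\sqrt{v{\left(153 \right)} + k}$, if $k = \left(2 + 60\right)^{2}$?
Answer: $3 \sqrt{435} \approx 62.57$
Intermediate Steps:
$k = 3844$ ($k = 62^{2} = 3844$)
$v{\left(E \right)} = 71$ ($v{\left(E \right)} = 7 + 64 = 71$)
$\sqrt{v{\left(153 \right)} + k} = \sqrt{71 + 3844} = \sqrt{3915} = 3 \sqrt{435}$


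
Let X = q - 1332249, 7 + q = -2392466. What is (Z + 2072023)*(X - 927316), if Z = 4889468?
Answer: -32385120668658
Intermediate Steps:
q = -2392473 (q = -7 - 2392466 = -2392473)
X = -3724722 (X = -2392473 - 1332249 = -3724722)
(Z + 2072023)*(X - 927316) = (4889468 + 2072023)*(-3724722 - 927316) = 6961491*(-4652038) = -32385120668658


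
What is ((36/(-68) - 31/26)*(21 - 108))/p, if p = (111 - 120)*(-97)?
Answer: 22069/128622 ≈ 0.17158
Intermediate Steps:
p = 873 (p = -9*(-97) = 873)
((36/(-68) - 31/26)*(21 - 108))/p = ((36/(-68) - 31/26)*(21 - 108))/873 = ((36*(-1/68) - 31*1/26)*(-87))*(1/873) = ((-9/17 - 31/26)*(-87))*(1/873) = -761/442*(-87)*(1/873) = (66207/442)*(1/873) = 22069/128622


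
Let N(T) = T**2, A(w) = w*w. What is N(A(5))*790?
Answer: 493750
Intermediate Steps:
A(w) = w**2
N(A(5))*790 = (5**2)**2*790 = 25**2*790 = 625*790 = 493750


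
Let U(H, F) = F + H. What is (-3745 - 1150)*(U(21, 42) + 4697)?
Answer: -23300200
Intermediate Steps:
(-3745 - 1150)*(U(21, 42) + 4697) = (-3745 - 1150)*((42 + 21) + 4697) = -4895*(63 + 4697) = -4895*4760 = -23300200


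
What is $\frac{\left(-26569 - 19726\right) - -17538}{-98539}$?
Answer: $\frac{28757}{98539} \approx 0.29183$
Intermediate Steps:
$\frac{\left(-26569 - 19726\right) - -17538}{-98539} = \left(-46295 + 17538\right) \left(- \frac{1}{98539}\right) = \left(-28757\right) \left(- \frac{1}{98539}\right) = \frac{28757}{98539}$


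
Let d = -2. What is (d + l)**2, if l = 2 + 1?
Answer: 1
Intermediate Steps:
l = 3
(d + l)**2 = (-2 + 3)**2 = 1**2 = 1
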